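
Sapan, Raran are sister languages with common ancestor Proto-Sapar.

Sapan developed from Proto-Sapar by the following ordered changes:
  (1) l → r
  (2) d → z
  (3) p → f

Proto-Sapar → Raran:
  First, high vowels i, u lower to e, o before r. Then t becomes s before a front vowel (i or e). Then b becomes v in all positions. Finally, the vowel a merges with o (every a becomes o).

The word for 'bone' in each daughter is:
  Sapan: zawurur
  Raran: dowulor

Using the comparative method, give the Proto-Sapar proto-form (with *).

Position 1: Sapan has z, Raran has d. Raran preserves d here (none of its changes turn any other segment into d), so the proto-segment is *d.
Position 2: Sapan has a, Raran has o. Sapan preserves a here (none of its changes turn any other segment into a), so the proto-segment is *a.
Position 6: Sapan has u, Raran has o. Sapan preserves u here (none of its changes turn any other segment into u), so the proto-segment is *u.
This points to *dawulur. Verify forward in each daughter:
Sapan: start from *dawulur.
  rule 1 (unconditioned shift): dawulur → dawurur
  rule 2 (unconditioned shift): dawurur → zawurur
  rule 3: no change — zawurur
  ⇒ Sapan zawurur
Raran: *dawulur
  dawulur → dawulor   [pre-rhotic lowering]
  dawulor (rule 2 does not apply)
  dawulor (rule 3 does not apply)
  dawulor → dowulor   [vowel merger]
  giving Raran dowulor.
Only *dawulur yields all of Sapan zawurur, Raran dowulor.

*dawulur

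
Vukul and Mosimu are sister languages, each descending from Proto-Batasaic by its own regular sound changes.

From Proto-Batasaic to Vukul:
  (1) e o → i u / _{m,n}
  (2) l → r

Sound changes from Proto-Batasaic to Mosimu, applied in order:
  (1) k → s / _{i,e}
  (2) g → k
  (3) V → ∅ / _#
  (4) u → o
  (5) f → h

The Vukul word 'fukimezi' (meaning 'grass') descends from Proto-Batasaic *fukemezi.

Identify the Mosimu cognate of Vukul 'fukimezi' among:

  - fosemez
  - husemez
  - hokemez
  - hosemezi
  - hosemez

Mosimu: *fukemezi > fusemezi > fusemez > fosemez > hosemez  (by palatalisation, apocope, vowel merger, unconditioned shift)
Only 'hosemez' matches the regular Mosimu development of *fukemezi.

hosemez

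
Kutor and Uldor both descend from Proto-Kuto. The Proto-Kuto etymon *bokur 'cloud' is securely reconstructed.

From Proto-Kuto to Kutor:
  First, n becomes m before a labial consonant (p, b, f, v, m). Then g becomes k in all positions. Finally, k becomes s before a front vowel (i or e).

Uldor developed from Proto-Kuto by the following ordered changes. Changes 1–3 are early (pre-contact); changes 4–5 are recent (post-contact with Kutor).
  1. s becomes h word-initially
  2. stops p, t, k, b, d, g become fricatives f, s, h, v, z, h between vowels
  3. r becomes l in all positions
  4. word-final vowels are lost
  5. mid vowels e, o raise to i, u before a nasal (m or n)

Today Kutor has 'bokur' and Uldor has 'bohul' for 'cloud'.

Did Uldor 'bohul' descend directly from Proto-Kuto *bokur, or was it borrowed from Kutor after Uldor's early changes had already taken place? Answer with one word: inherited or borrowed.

inherited

If inherited, *bokur would pass through all of Uldor's changes:
Uldor: start from *bokur.
  rule 1: no change — bokur
  rule 2 (intervocalic lenition): bokur → bohur
  rule 3 (unconditioned shift): bohur → bohul
  rule 4: no change — bohul
  rule 5: no change — bohul
  ⇒ Uldor bohul
If borrowed from Kutor 'bokur' after the early changes, it would undergo only the recent ones:
  rule 4 (apocope): no change (bokur)
  rule 5 (pre-nasal raising): no change (bokur)
  ⇒ as a loan: bokur
Uldor 'bohul' matches the inherited outcome exactly, so it is an inherited cognate, not a loan.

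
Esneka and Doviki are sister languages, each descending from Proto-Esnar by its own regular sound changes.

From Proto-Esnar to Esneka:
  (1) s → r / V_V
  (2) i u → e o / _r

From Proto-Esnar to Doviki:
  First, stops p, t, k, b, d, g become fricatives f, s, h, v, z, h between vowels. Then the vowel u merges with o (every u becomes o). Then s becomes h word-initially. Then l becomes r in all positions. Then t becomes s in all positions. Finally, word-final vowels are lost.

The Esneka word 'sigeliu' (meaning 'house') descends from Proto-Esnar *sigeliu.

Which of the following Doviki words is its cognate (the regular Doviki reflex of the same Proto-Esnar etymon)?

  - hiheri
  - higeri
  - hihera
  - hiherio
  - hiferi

Doviki: start from *sigeliu.
  rule 1 (intervocalic lenition): sigeliu → siheliu
  rule 2 (vowel merger): siheliu → sihelio
  rule 3 (debuccalisation): sihelio → hihelio
  rule 4 (unconditioned shift): hihelio → hiherio
  rule 5: no change — hiherio
  rule 6 (apocope): hiherio → hiheri
  ⇒ Doviki hiheri
The other candidates each miss or misapply at least one Doviki change.

hiheri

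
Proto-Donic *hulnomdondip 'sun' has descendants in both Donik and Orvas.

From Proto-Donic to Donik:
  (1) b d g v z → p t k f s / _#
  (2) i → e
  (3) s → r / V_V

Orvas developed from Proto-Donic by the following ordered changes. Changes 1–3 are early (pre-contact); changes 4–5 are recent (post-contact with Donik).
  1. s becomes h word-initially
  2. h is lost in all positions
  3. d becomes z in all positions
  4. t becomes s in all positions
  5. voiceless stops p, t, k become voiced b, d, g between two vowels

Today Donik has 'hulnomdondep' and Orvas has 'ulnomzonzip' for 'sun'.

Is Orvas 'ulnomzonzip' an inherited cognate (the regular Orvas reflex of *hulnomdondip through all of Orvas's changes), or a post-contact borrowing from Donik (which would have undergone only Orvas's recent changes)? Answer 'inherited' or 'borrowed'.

If inherited, *hulnomdondip would pass through all of Orvas's changes:
Orvas: *hulnomdondip > ulnomdondip > ulnomzonzip  (by h-loss, unconditioned shift)
If borrowed from Donik 'hulnomdondep' after the early changes, it would undergo only the recent ones:
  rule 4 (unconditioned shift): no change (hulnomdondep)
  rule 5 (intervocalic voicing): no change (hulnomdondep)
  ⇒ as a loan: hulnomdondep
Orvas 'ulnomzonzip' matches the inherited outcome exactly, so it is an inherited cognate, not a loan.

inherited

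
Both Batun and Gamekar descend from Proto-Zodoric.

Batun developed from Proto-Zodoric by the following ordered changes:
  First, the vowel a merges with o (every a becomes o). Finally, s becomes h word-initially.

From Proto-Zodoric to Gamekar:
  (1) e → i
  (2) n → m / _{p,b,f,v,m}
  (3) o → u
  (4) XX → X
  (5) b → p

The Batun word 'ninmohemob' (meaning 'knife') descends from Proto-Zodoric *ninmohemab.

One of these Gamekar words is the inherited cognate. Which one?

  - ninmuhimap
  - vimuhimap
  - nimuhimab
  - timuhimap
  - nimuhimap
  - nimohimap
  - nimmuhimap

Gamekar: *ninmohemab
  ninmohemab → ninmohimab   [vowel merger]
  ninmohimab → nimmohimab   [nasal place assimilation]
  nimmohimab → nimmuhimab   [vowel merger]
  nimmuhimab → nimuhimab   [degemination]
  nimuhimab → nimuhimap   [unconditioned shift]
  giving Gamekar nimuhimap.
Only 'nimuhimap' matches the regular Gamekar development of *ninmohemab.

nimuhimap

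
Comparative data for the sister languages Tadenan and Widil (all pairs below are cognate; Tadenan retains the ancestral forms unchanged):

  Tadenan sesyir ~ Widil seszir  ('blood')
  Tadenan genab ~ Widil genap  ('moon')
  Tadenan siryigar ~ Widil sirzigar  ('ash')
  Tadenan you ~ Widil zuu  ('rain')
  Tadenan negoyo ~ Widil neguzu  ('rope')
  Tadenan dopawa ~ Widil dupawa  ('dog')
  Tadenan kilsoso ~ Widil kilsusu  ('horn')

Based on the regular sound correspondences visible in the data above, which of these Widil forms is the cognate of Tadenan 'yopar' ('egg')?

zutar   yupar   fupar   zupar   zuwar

zupar

you ~ zuu — Tadenan y corresponds to Widil z word-initially before a back vowel.
dopawa ~ dupawa — Tadenan o corresponds to Widil u after a consonant, before a labial obstruent.
Applying these to Tadenan 'yopar':
  yopar → zopar   (y→z word-initially before a back vowel)
  zopar → zupar   (o→u after a consonant, before a labial obstruent)
So the Widil cognate is 'zupar'.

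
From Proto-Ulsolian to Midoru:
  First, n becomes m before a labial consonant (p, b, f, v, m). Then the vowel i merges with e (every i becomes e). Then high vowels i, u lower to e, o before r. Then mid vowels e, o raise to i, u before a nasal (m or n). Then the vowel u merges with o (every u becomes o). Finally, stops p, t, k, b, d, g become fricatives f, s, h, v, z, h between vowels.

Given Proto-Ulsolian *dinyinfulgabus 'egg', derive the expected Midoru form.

dinyimfolgavos

Midoru: *dinyinfulgabus
  dinyinfulgabus → dinyimfulgabus   [nasal place assimilation]
  dinyimfulgabus → denyemfulgabus   [vowel merger]
  denyemfulgabus (rule 3 does not apply)
  denyemfulgabus → dinyimfulgabus   [pre-nasal raising]
  dinyimfulgabus → dinyimfolgabos   [vowel merger]
  dinyimfolgabos → dinyimfolgavos   [intervocalic lenition]
  giving Midoru dinyimfolgavos.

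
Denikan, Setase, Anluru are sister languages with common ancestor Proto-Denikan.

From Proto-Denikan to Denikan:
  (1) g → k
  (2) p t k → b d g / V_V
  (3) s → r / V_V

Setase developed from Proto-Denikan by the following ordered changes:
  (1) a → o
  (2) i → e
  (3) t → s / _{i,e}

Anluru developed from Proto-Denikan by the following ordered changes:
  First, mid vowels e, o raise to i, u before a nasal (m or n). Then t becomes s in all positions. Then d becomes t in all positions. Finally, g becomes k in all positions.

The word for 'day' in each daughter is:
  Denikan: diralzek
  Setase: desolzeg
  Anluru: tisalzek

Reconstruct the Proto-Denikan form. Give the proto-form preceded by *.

Position 1: Denikan has d, Setase has d, Anluru has t. Setase preserves d here (none of its changes turn any other segment into d), so the proto-segment is *d.
Position 8: Denikan has k, Setase has g, Anluru has k. Setase preserves g here (none of its changes turn any other segment into g), so the proto-segment is *g.
Position 4: Denikan has a, Setase has o, Anluru has a. Denikan preserves a here (none of its changes turn any other segment into a), so the proto-segment is *a.
Verify the candidate proto-form against each daughter:
Denikan: *disalzeg > disalzek > diralzek  (by unconditioned shift, rhotacism)
Setase: *disalzeg > disolzeg > desolzeg  (by vowel merger, vowel merger)
Anluru: *disalzeg
  disalzeg (rule 1 does not apply)
  disalzeg (rule 2 does not apply)
  disalzeg → tisalzeg   [unconditioned shift]
  tisalzeg → tisalzek   [unconditioned shift]
  giving Anluru tisalzek.
Only *disalzeg yields all of Denikan diralzek, Setase desolzeg, Anluru tisalzek.

*disalzeg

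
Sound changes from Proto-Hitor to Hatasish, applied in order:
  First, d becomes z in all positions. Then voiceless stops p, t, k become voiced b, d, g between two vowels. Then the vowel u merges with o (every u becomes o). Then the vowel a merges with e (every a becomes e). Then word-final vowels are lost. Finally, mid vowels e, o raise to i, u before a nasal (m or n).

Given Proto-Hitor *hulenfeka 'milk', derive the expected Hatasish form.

holinfeg

Hatasish: *hulenfeka
  hulenfeka (rule 1 does not apply)
  hulenfeka → hulenfega   [intervocalic voicing]
  hulenfega → holenfega   [vowel merger]
  holenfega → holenfege   [vowel merger]
  holenfege → holenfeg   [apocope]
  holenfeg → holinfeg   [pre-nasal raising]
  giving Hatasish holinfeg.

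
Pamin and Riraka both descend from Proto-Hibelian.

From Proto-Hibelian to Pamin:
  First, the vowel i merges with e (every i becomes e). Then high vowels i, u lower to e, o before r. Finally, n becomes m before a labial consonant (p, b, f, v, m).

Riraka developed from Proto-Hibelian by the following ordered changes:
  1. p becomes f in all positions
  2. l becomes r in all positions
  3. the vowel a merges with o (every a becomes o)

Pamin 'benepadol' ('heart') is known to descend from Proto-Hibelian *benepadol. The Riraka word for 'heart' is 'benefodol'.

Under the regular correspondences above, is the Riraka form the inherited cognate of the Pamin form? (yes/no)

Derive the expected Riraka reflex of *benepadol:
Riraka: start from *benepadol.
  rule 1 (unconditioned shift): benepadol → benefadol
  rule 2 (unconditioned shift): benefadol → benefador
  rule 3 (vowel merger): benefador → benefodor
  ⇒ Riraka benefodor
The regular Riraka reflex would be 'benefodor', but the attested form is 'benefodol'. The correspondence is irregular, so they are not cognates (the Riraka form has a different source).

no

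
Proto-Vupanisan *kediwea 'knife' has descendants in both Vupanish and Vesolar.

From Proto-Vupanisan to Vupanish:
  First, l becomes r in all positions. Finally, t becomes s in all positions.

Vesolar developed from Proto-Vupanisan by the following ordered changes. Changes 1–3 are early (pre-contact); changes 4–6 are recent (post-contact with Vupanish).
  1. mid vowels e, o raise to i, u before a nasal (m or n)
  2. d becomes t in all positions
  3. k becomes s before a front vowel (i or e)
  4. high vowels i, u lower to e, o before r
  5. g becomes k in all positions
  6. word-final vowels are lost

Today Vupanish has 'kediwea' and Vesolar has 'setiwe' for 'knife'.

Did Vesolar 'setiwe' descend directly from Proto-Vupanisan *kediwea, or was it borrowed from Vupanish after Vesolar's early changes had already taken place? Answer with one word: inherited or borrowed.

If inherited, *kediwea would pass through all of Vesolar's changes:
Vesolar: start from *kediwea.
  rule 1: no change — kediwea
  rule 2 (unconditioned shift): kediwea → ketiwea
  rule 3 (palatalisation): ketiwea → setiwea
  rule 4: no change — setiwea
  rule 5: no change — setiwea
  rule 6 (apocope): setiwea → setiwe
  ⇒ Vesolar setiwe
If borrowed from Vupanish 'kediwea' after the early changes, it would undergo only the recent ones:
  rule 4 (pre-rhotic lowering): no change (kediwea)
  rule 5 (unconditioned shift): no change (kediwea)
  rule 6 (apocope): kediwea → kediwe
  ⇒ as a loan: kediwe
Vesolar 'setiwe' matches the inherited outcome exactly, so it is an inherited cognate, not a loan.

inherited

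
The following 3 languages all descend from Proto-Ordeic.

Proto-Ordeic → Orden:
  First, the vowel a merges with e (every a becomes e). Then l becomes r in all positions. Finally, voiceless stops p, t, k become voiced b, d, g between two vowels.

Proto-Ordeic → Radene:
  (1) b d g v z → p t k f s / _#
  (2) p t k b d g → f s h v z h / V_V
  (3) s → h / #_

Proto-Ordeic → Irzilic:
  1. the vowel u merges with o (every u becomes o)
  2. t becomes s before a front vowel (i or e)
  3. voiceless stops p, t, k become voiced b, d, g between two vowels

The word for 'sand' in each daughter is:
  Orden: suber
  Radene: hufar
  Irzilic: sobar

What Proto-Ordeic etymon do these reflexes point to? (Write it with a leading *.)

Position 2: Orden has u, Radene has u, Irzilic has o. Orden preserves u here (none of its changes turn any other segment into u), so the proto-segment is *u.
Position 4: Orden has e, Radene has a, Irzilic has a. Radene preserves a here (none of its changes turn any other segment into a), so the proto-segment is *a.
Position 3: Orden has b, Radene has f, Irzilic has b. Taking the neighbouring segments as reconstructed: Orden b could go back to *p or *b; Radene f could go back to *p or *f; Irzilic b could go back to *p or *b — the one source consistent with every daughter is *p.
Continuing position by position gives *supar; check it forward:
Orden: start from *supar.
  rule 1 (vowel merger): supar → super
  rule 2: no change — super
  rule 3 (intervocalic voicing): super → suber
  ⇒ Orden suber
Radene: start from *supar.
  rule 1: no change — supar
  rule 2 (intervocalic lenition): supar → sufar
  rule 3 (debuccalisation): sufar → hufar
  ⇒ Radene hufar
Irzilic: *supar > sopar > sobar  (by vowel merger, intervocalic voicing)
Only *supar yields all of Orden suber, Radene hufar, Irzilic sobar.

*supar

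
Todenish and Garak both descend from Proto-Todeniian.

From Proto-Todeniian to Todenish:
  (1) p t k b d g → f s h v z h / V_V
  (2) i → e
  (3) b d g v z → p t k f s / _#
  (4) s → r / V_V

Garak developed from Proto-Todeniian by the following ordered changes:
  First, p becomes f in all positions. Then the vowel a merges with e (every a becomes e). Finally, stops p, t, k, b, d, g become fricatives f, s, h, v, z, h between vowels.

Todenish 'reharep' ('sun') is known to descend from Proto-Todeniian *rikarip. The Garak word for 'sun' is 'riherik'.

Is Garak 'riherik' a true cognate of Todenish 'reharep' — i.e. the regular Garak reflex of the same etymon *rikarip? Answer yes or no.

Derive the expected Garak reflex of *rikarip:
Garak: *rikarip > rikarif > rikerif > riherif  (by unconditioned shift, vowel merger, intervocalic lenition)
The regular Garak reflex would be 'riherif', but the attested form is 'riherik'. The correspondence is irregular, so they are not cognates (the Garak form has a different source).

no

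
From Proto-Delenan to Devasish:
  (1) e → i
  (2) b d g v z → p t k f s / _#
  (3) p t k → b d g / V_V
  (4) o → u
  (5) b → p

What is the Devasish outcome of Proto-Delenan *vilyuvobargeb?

vilyuvupargip

Devasish: *vilyuvobargeb
  vilyuvobargeb → vilyuvobargib   [vowel merger]
  vilyuvobargib → vilyuvobargip   [final devoicing]
  vilyuvobargip (rule 3 does not apply)
  vilyuvobargip → vilyuvubargip   [vowel merger]
  vilyuvubargip → vilyuvupargip   [unconditioned shift]
  giving Devasish vilyuvupargip.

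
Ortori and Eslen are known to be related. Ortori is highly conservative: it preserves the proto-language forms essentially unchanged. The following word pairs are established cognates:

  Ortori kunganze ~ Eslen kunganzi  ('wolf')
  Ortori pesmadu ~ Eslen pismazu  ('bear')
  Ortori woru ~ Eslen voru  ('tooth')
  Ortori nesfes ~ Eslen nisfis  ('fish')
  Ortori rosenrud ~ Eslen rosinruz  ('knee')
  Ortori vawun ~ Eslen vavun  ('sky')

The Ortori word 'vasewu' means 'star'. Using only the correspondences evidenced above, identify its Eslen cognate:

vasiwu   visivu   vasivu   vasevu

pesmadu ~ pismazu, nesfes ~ nisfis — Ortori e corresponds to Eslen i after a consonant, before a consonant other than r, m, n, p, b, f, v.
vawun ~ vavun — Ortori w corresponds to Eslen v between vowels (before a back vowel).
Applying these to Ortori 'vasewu':
  vasewu → vasiwu   (e→i after a consonant, before a consonant other than r, m, n, p, b, f, v)
  vasiwu → vasivu   (w→v between vowels (before a back vowel))
So the Eslen cognate is 'vasivu'.

vasivu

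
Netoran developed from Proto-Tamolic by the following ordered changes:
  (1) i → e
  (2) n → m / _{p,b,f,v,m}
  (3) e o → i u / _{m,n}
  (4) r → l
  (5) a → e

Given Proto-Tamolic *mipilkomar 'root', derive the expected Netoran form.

mepelkumel

Netoran: start from *mipilkomar.
  rule 1 (vowel merger): mipilkomar → mepelkomar
  rule 2: no change — mepelkomar
  rule 3 (pre-nasal raising): mepelkomar → mepelkumar
  rule 4 (unconditioned shift): mepelkumar → mepelkumal
  rule 5 (vowel merger): mepelkumal → mepelkumel
  ⇒ Netoran mepelkumel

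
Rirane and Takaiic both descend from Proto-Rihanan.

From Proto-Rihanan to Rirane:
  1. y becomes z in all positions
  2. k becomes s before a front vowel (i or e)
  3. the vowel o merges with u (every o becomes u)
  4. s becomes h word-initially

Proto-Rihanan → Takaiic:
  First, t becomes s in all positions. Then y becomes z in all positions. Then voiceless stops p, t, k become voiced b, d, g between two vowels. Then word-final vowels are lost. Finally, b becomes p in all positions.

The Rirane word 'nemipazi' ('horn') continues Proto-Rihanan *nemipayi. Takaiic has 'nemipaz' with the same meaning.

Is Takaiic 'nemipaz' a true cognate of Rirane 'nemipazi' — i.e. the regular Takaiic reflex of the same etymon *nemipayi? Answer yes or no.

Derive the expected Takaiic reflex of *nemipayi:
Takaiic: *nemipayi > nemipazi > nemibazi > nemibaz > nemipaz  (by unconditioned shift, intervocalic voicing, apocope, unconditioned shift)
Takaiic 'nemipaz' matches the regular reflex exactly, so the pair is cognate.

yes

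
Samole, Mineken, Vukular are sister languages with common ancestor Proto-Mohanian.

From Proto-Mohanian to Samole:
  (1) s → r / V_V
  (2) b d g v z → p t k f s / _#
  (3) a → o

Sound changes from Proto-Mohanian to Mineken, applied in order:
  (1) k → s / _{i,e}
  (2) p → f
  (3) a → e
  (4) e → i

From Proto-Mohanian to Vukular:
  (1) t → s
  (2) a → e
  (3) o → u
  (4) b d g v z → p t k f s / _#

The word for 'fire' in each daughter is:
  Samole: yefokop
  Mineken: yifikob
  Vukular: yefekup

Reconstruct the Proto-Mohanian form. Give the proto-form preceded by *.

Position 2: Samole has e, Mineken has i, Vukular has e. Samole preserves e here (none of its changes turn any other segment into e), so the proto-segment is *e.
Position 4: Samole has o, Mineken has i, Vukular has e. Taking the neighbouring segments as reconstructed: Samole o could go back to *a or *o; Mineken i could go back to *a or *e or *i; Vukular e could go back to *a or *e — the one source consistent with every daughter is *a.
Position 6: Samole has o, Mineken has o, Vukular has u. Mineken preserves o here (none of its changes turn any other segment into o), so the proto-segment is *o.
Continuing position by position gives *yefakob; check it forward:
Samole: *yefakob > yefakop > yefokop  (by final devoicing, vowel merger)
Mineken: *yefakob > yefekob > yifikob  (by vowel merger, vowel merger)
Vukular: start from *yefakob.
  rule 1: no change — yefakob
  rule 2 (vowel merger): yefakob → yefekob
  rule 3 (vowel merger): yefekob → yefekub
  rule 4 (final devoicing): yefekub → yefekup
  ⇒ Vukular yefekup
No other proto-form is consistent with every reflex, so the reconstruction is *yefakob.

*yefakob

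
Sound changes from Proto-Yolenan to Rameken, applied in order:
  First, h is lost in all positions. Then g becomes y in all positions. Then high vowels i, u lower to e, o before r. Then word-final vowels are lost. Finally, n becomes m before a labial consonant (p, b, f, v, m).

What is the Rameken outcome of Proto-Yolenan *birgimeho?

beryime

Rameken: *birgimeho > birgimeo > biryimeo > beryimeo > beryime  (by h-loss, unconditioned shift, pre-rhotic lowering, apocope)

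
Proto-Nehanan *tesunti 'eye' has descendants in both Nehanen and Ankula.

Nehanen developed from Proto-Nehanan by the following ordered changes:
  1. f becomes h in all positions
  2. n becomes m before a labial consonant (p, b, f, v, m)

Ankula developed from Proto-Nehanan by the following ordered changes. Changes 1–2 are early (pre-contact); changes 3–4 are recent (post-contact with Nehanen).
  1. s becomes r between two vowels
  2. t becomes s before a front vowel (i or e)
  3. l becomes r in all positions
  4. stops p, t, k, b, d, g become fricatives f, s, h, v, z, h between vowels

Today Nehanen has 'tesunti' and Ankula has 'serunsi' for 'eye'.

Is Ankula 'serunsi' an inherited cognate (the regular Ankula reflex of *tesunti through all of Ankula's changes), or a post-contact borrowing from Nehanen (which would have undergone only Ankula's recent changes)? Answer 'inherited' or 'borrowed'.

If inherited, *tesunti would pass through all of Ankula's changes:
Ankula: *tesunti
  tesunti → terunti   [rhotacism]
  terunti → serunsi   [palatalisation]
  serunsi (rule 3 does not apply)
  serunsi (rule 4 does not apply)
  giving Ankula serunsi.
If borrowed from Nehanen 'tesunti' after the early changes, it would undergo only the recent ones:
  rule 3 (unconditioned shift): no change (tesunti)
  rule 4 (intervocalic lenition): no change (tesunti)
  ⇒ as a loan: tesunti
Ankula 'serunsi' matches the inherited outcome exactly, so it is an inherited cognate, not a loan.

inherited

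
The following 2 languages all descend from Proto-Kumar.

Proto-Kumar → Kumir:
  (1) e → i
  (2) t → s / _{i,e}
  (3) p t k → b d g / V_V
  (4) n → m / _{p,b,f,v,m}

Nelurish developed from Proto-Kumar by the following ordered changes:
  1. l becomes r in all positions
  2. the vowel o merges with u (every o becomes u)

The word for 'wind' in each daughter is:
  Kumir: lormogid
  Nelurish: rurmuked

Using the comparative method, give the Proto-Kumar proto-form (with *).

*lormoked

Position 5: Kumir has o, Nelurish has u. Kumir preserves o here (none of its changes turn any other segment into o), so the proto-segment is *o.
Position 7: Kumir has i, Nelurish has e. Nelurish preserves e here (none of its changes turn any other segment into e), so the proto-segment is *e.
Position 6: Kumir has g, Nelurish has k. Nelurish preserves k here (none of its changes turn any other segment into k), so the proto-segment is *k.
This points to *lormoked. Verify forward in each daughter:
Kumir: *lormoked > lormokid > lormogid  (by vowel merger, intervocalic voicing)
Nelurish: start from *lormoked.
  rule 1 (unconditioned shift): lormoked → rormoked
  rule 2 (vowel merger): rormoked → rurmuked
  ⇒ Nelurish rurmuked
Only *lormoked yields all of Kumir lormogid, Nelurish rurmuked.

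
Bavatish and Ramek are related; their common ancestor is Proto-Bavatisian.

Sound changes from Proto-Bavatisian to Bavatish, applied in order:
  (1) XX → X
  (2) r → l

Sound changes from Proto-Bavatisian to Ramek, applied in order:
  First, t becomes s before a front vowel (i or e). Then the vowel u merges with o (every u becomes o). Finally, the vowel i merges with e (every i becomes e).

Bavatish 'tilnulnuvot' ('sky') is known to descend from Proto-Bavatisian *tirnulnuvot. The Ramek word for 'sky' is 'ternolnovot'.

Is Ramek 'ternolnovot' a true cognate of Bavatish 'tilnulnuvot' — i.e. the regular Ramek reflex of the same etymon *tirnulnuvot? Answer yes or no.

Derive the expected Ramek reflex of *tirnulnuvot:
Ramek: start from *tirnulnuvot.
  rule 1 (palatalisation): tirnulnuvot → sirnulnuvot
  rule 2 (vowel merger): sirnulnuvot → sirnolnovot
  rule 3 (vowel merger): sirnolnovot → sernolnovot
  ⇒ Ramek sernolnovot
The regular Ramek reflex would be 'sernolnovot', but the attested form is 'ternolnovot'. The correspondence is irregular, so they are not cognates (the Ramek form has a different source).

no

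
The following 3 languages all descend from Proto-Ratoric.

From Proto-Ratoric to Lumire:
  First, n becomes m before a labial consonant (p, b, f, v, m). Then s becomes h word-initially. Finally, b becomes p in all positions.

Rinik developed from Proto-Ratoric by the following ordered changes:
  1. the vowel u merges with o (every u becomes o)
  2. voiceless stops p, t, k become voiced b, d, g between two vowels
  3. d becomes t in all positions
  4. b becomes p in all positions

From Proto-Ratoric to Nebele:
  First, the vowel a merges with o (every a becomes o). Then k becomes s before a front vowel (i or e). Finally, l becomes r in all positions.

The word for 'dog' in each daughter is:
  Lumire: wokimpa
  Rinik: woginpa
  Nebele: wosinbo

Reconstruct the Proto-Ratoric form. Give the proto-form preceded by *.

Position 5: Lumire has m, Rinik has n, Nebele has n. Rinik preserves n here (none of its changes turn any other segment into n), so the proto-segment is *n.
Position 3: Lumire has k, Rinik has g, Nebele has s. Lumire preserves k here (none of its changes turn any other segment into k), so the proto-segment is *k.
Continuing position by position gives *wokinba; check it forward:
Lumire: *wokinba
  wokinba → wokimba   [nasal place assimilation]
  wokimba (rule 2 does not apply)
  wokimba → wokimpa   [unconditioned shift]
  giving Lumire wokimpa.
Rinik: *wokinba > woginba > woginpa  (by intervocalic voicing, unconditioned shift)
Nebele: *wokinba
  wokinba → wokinbo   [vowel merger]
  wokinbo → wosinbo   [palatalisation]
  wosinbo (rule 3 does not apply)
  giving Nebele wosinbo.
No other proto-form is consistent with every reflex, so the reconstruction is *wokinba.

*wokinba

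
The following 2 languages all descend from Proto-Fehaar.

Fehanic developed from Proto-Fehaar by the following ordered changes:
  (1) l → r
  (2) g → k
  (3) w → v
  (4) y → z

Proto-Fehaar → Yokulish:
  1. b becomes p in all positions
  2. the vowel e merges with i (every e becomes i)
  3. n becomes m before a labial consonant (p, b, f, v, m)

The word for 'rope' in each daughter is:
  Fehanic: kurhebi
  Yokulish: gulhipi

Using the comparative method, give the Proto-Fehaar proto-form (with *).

Position 1: Fehanic has k, Yokulish has g. Yokulish preserves g here (none of its changes turn any other segment into g), so the proto-segment is *g.
Position 3: Fehanic has r, Yokulish has l. Yokulish preserves l here (none of its changes turn any other segment into l), so the proto-segment is *l.
Position 5: Fehanic has e, Yokulish has i. Fehanic preserves e here (none of its changes turn any other segment into e), so the proto-segment is *e.
Continuing position by position gives *gulhebi; check it forward:
Fehanic: *gulhebi > gurhebi > kurhebi  (by unconditioned shift, unconditioned shift)
Yokulish: *gulhebi
  gulhebi → gulhepi   [unconditioned shift]
  gulhepi → gulhipi   [vowel merger]
  gulhipi (rule 3 does not apply)
  giving Yokulish gulhipi.
No other proto-form is consistent with every reflex, so the reconstruction is *gulhebi.

*gulhebi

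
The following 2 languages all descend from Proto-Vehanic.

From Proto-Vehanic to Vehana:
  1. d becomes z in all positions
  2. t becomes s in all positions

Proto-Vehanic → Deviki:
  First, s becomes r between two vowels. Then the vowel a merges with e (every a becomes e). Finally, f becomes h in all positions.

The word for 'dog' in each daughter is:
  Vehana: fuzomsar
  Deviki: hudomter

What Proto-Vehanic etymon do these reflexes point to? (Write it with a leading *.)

*fudomtar

Position 3: Vehana has z, Deviki has d. Deviki preserves d here (none of its changes turn any other segment into d), so the proto-segment is *d.
Position 7: Vehana has a, Deviki has e. Vehana preserves a here (none of its changes turn any other segment into a), so the proto-segment is *a.
Continuing position by position gives *fudomtar; check it forward:
Vehana: start from *fudomtar.
  rule 1 (unconditioned shift): fudomtar → fuzomtar
  rule 2 (unconditioned shift): fuzomtar → fuzomsar
  ⇒ Vehana fuzomsar
Deviki: *fudomtar > fudomter > hudomter  (by vowel merger, unconditioned shift)
*fudomtar is the unique common source.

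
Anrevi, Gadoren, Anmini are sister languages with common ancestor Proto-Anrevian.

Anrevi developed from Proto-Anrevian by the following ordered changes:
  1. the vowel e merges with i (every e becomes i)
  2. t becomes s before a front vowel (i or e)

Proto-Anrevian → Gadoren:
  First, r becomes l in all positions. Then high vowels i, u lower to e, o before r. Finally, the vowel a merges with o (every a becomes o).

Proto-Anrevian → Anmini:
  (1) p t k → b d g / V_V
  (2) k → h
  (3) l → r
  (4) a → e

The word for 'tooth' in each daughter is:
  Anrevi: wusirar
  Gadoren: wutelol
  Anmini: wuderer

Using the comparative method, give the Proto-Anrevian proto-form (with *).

*wuterar

Position 6: Anrevi has a, Gadoren has o, Anmini has e. Anrevi preserves a here (none of its changes turn any other segment into a), so the proto-segment is *a.
Position 4: Anrevi has i, Gadoren has e, Anmini has e. Taking the neighbouring segments as reconstructed: Anrevi i could go back to *e or *i; Gadoren e can only go back to *e; Anmini e could go back to *a or *e — the one source consistent with every daughter is *e.
Position 7: Anrevi has r, Gadoren has l, Anmini has r. Anrevi preserves r here (none of its changes turn any other segment into r), so the proto-segment is *r.
Continuing position by position gives *wuterar; check it forward:
Anrevi: *wuterar > wutirar > wusirar  (by vowel merger, palatalisation)
Gadoren: *wuterar > wutelal > wutelol  (by unconditioned shift, vowel merger)
Anmini: *wuterar
  wuterar → wuderar   [intervocalic voicing]
  wuderar (rule 2 does not apply)
  wuderar (rule 3 does not apply)
  wuderar → wuderer   [vowel merger]
  giving Anmini wuderer.
Only *wuterar yields all of Anrevi wusirar, Gadoren wutelol, Anmini wuderer.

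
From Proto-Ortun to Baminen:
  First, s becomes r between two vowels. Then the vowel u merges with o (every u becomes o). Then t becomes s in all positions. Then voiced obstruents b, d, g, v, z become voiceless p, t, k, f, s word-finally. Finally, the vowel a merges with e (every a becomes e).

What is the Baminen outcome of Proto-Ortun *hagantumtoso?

hegensomsoro

Baminen: *hagantumtoso > hagantumtoro > hagantomtoro > hagansomsoro > hegensomsoro  (by rhotacism, vowel merger, unconditioned shift, vowel merger)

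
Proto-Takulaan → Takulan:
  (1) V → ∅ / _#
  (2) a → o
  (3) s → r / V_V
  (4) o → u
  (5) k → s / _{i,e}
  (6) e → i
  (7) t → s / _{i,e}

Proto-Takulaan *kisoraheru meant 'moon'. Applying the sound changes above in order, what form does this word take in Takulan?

Takulan: *kisoraheru > kisoraher > kisoroher > kiroroher > kiruruher > siruruher > siruruhir  (by apocope, vowel merger, rhotacism, vowel merger, palatalisation, vowel merger)

siruruhir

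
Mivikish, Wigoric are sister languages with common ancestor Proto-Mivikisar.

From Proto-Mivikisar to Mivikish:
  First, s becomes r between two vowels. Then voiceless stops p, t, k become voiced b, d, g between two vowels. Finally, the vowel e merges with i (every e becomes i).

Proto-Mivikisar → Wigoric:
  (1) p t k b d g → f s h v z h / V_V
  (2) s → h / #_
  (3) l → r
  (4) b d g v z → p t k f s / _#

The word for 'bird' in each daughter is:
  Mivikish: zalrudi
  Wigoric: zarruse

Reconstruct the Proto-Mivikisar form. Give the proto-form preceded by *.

*zalrute

Position 3: Mivikish has l, Wigoric has r. Mivikish preserves l here (none of its changes turn any other segment into l), so the proto-segment is *l.
Position 7: Mivikish has i, Wigoric has e. Wigoric preserves e here (none of its changes turn any other segment into e), so the proto-segment is *e.
Position 6: Mivikish has d, Wigoric has s. Taking the neighbouring segments as reconstructed: Mivikish d could go back to *t or *d; Wigoric s could go back to *t or *s — the one source consistent with every daughter is *t.
Verify the candidate proto-form against each daughter:
Mivikish: *zalrute > zalrude > zalrudi  (by intervocalic voicing, vowel merger)
Wigoric: start from *zalrute.
  rule 1 (intervocalic lenition): zalrute → zalruse
  rule 2: no change — zalruse
  rule 3 (unconditioned shift): zalruse → zarruse
  rule 4: no change — zarruse
  ⇒ Wigoric zarruse
No other proto-form is consistent with every reflex, so the reconstruction is *zalrute.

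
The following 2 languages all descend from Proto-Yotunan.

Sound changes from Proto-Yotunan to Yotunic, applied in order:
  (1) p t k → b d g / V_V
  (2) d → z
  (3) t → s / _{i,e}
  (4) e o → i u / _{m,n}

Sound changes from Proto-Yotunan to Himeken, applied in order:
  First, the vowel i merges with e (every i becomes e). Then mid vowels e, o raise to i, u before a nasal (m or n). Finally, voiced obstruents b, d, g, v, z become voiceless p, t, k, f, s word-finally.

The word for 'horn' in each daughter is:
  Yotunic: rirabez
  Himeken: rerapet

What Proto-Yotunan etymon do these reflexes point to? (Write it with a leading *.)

Position 5: Yotunic has b, Himeken has p. Taking the neighbouring segments as reconstructed: Yotunic b could go back to *p or *b; Himeken p can only go back to *p — the one source consistent with every daughter is *p.
Position 2: Yotunic has i, Himeken has e. Taking the neighbouring segments as reconstructed: Yotunic i can only go back to *i; Himeken e could go back to *e or *i — the one source consistent with every daughter is *i.
Position 7: Yotunic has z, Himeken has t. Taking the neighbouring segments as reconstructed: Yotunic z could go back to *d or *z; Himeken t could go back to *t or *d — the one source consistent with every daughter is *d.
Continuing position by position gives *riraped; check it forward:
Yotunic: *riraped > rirabed > rirabez  (by intervocalic voicing, unconditioned shift)
Himeken: *riraped
  riraped → reraped   [vowel merger]
  reraped (rule 2 does not apply)
  reraped → rerapet   [final devoicing]
  giving Himeken rerapet.
*riraped is the unique common source.

*riraped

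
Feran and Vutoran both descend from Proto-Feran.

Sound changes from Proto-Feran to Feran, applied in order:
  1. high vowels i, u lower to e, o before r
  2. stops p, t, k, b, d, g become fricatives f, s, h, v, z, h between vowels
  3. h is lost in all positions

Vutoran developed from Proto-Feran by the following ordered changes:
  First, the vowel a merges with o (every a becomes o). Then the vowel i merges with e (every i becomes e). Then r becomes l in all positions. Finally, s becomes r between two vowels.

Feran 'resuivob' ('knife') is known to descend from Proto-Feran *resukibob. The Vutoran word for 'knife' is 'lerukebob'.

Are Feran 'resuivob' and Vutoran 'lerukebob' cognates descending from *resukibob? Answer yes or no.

Derive the expected Vutoran reflex of *resukibob:
Vutoran: start from *resukibob.
  rule 1: no change — resukibob
  rule 2 (vowel merger): resukibob → resukebob
  rule 3 (unconditioned shift): resukebob → lesukebob
  rule 4 (rhotacism): lesukebob → lerukebob
  ⇒ Vutoran lerukebob
Vutoran 'lerukebob' matches the regular reflex exactly, so the pair is cognate.

yes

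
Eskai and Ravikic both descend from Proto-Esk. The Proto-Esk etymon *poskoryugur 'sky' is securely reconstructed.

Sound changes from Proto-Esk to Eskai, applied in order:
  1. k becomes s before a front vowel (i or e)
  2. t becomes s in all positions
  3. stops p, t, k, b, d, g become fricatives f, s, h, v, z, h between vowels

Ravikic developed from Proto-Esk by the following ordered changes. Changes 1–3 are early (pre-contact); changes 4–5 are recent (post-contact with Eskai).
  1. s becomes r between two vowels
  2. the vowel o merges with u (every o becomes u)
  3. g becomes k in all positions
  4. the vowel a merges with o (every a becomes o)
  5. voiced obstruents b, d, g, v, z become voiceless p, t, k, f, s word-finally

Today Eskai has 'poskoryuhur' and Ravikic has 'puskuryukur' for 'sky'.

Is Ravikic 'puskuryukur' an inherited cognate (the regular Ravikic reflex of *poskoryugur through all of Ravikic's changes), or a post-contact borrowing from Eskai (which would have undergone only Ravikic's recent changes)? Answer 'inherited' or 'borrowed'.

inherited

If inherited, *poskoryugur would pass through all of Ravikic's changes:
Ravikic: start from *poskoryugur.
  rule 1: no change — poskoryugur
  rule 2 (vowel merger): poskoryugur → puskuryugur
  rule 3 (unconditioned shift): puskuryugur → puskuryukur
  rule 4: no change — puskuryukur
  rule 5: no change — puskuryukur
  ⇒ Ravikic puskuryukur
If borrowed from Eskai 'poskoryuhur' after the early changes, it would undergo only the recent ones:
  rule 4 (vowel merger): no change (poskoryuhur)
  rule 5 (final devoicing): no change (poskoryuhur)
  ⇒ as a loan: poskoryuhur
Ravikic 'puskuryukur' matches the inherited outcome exactly, so it is an inherited cognate, not a loan.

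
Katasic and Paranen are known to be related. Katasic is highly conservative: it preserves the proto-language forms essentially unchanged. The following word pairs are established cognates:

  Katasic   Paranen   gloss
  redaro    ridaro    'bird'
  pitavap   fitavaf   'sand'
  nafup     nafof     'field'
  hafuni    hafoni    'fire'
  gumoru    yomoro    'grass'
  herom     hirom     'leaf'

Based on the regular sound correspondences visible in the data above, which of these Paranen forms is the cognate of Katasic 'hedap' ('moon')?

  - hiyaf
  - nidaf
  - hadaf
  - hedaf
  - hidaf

redaro ~ ridaro — Katasic e corresponds to Paranen i after a consonant, before a consonant other than r, m, n, p, b, f, v.
pitavap ~ fitavaf, nafup ~ nafof — Katasic p corresponds to Paranen f word-finally.
Applying these to Katasic 'hedap':
  hedap → hidap   (e→i after a consonant, before a consonant other than r, m, n, p, b, f, v)
  hidap → hidaf   (p→f word-finally)
So the Paranen cognate is 'hidaf'.

hidaf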